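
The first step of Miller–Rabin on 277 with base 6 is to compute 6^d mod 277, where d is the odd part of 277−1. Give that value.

60

277 − 1 = 276 = 2^2 · 69, so d = 69.
6^1 ≡ 6 (mod 277)
6^2 ≡ 6^2 = 36 ≡ 36 (mod 277)
6^4 ≡ 36^2 = 1296 ≡ 188 (mod 277)
6^8 ≡ 188^2 = 35344 ≡ 165 (mod 277)
6^16 ≡ 165^2 = 27225 ≡ 79 (mod 277)
6^32 ≡ 79^2 = 6241 ≡ 147 (mod 277)
6^64 ≡ 147^2 = 21609 ≡ 3 (mod 277)
69 = 64 + 4 + 1 in binary powers of 2.
So 6^69 ≡ 3 · 188 · 6 ≡ 60 (mod 277).
Squaring chain: 60 → 276; reaches −1, so base 6 does not prove 277 composite.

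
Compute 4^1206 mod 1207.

4^1 ≡ 4 (mod 1207)
4^2 ≡ 4^2 = 16 ≡ 16 (mod 1207)
4^4 ≡ 16^2 = 256 ≡ 256 (mod 1207)
4^8 ≡ 256^2 = 65536 ≡ 358 (mod 1207)
4^16 ≡ 358^2 = 128164 ≡ 222 (mod 1207)
4^32 ≡ 222^2 = 49284 ≡ 1004 (mod 1207)
4^64 ≡ 1004^2 = 1008016 ≡ 171 (mod 1207)
4^128 ≡ 171^2 = 29241 ≡ 273 (mod 1207)
4^256 ≡ 273^2 = 74529 ≡ 902 (mod 1207)
4^512 ≡ 902^2 = 813604 ≡ 86 (mod 1207)
4^1024 ≡ 86^2 = 7396 ≡ 154 (mod 1207)
1206 = 1024 + 128 + 32 + 16 + 4 + 2 in binary powers of 2.
So 4^1206 ≡ 154 · 273 · 1004 · 222 · 256 · 16 ≡ 577 (mod 1207).
Since 577 ≠ 1, base 4 is a Fermat witness: 1207 is composite.

577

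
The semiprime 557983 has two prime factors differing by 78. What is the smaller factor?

Since p = q + 78, we have 557983 = q(q + 78), so q² + 78q − 557983 = 0.
Discriminant: 78² + 4·557983 = 6084 + 2231932 = 2238016; √2238016 = 1496.
q = (−78 + 1496)/2 = 709, and p = q + 78 = 787.
Check: 709 · 787 = 557983.

709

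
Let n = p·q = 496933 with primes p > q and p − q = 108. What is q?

653

Since p = q + 108, we have 496933 = q(q + 108), so q² + 108q − 496933 = 0.
Discriminant: 108² + 4·496933 = 11664 + 1987732 = 1999396; √1999396 = 1414.
q = (−108 + 1414)/2 = 653, and p = q + 108 = 761.
Check: 653 · 761 = 496933.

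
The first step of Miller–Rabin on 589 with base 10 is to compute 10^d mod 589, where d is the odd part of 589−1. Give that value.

221

589 − 1 = 588 = 2^2 · 147, so d = 147.
10^1 ≡ 10 (mod 589)
10^2 ≡ 10^2 = 100 ≡ 100 (mod 589)
10^4 ≡ 100^2 = 10000 ≡ 576 (mod 589)
10^8 ≡ 576^2 = 331776 ≡ 169 (mod 589)
10^16 ≡ 169^2 = 28561 ≡ 289 (mod 589)
10^32 ≡ 289^2 = 83521 ≡ 472 (mod 589)
10^64 ≡ 472^2 = 222784 ≡ 142 (mod 589)
10^128 ≡ 142^2 = 20164 ≡ 138 (mod 589)
147 = 128 + 16 + 2 + 1 in binary powers of 2.
So 10^147 ≡ 138 · 289 · 100 · 10 ≡ 221 (mod 589).
Squaring chain: 221 → 543; never reaches −1, so base 10 is a Miller–Rabin witness that 589 is composite.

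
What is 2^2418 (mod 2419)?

2^1 ≡ 2 (mod 2419)
2^2 ≡ 2^2 = 4 ≡ 4 (mod 2419)
2^4 ≡ 4^2 = 16 ≡ 16 (mod 2419)
2^8 ≡ 16^2 = 256 ≡ 256 (mod 2419)
2^16 ≡ 256^2 = 65536 ≡ 223 (mod 2419)
2^32 ≡ 223^2 = 49729 ≡ 1349 (mod 2419)
2^64 ≡ 1349^2 = 1819801 ≡ 713 (mod 2419)
2^128 ≡ 713^2 = 508369 ≡ 379 (mod 2419)
2^256 ≡ 379^2 = 143641 ≡ 920 (mod 2419)
2^512 ≡ 920^2 = 846400 ≡ 2169 (mod 2419)
2^1024 ≡ 2169^2 = 4704561 ≡ 2025 (mod 2419)
2^2048 ≡ 2025^2 = 4100625 ≡ 420 (mod 2419)
2418 = 2048 + 256 + 64 + 32 + 16 + 2 in binary powers of 2.
So 2^2418 ≡ 420 · 920 · 713 · 1349 · 223 · 4 ≡ 1138 (mod 2419).
Since 1138 ≠ 1, base 2 is a Fermat witness: 2419 is composite.

1138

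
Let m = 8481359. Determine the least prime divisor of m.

73

8481359 is odd.
Digit sum 38, not divisible by 3.
Ends in 9: not divisible by 5.
7: 8481359 = 7·1211622 + 5
11: 8481359 = 11·771032 + 7
13: 8481359 = 13·652412 + 3
17: 8481359 = 17·498903 + 8
19: 8481359 = 19·446387 + 6
23: 8481359 = 23·368754 + 17
29: 8481359 = 29·292460 + 19
31: 8481359 = 31·273592 + 7
37: 8481359 = 37·229225 + 34
41: 8481359 = 41·206862 + 17
43: 8481359 = 43·197240 + 39
47: 8481359 = 47·180454 + 21
53: 8481359 = 53·160025 + 34
59: 8481359 = 59·143751 + 50
61: 8481359 = 61·139038 + 41
67: 8481359 = 67·126587 + 30
71: 8481359 = 71·119455 + 54
73: 8481359 = 73·116183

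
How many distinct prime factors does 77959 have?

77959 = 7^2 · 1591
1591 = 37 · 43
77959 = 7^2 · 37 · 43, which has 3 distinct prime factors.

3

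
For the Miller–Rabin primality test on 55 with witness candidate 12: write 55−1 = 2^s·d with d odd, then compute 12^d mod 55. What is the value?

23

55 − 1 = 54 = 2^1 · 27, so d = 27.
12^1 ≡ 12 (mod 55)
12^2 ≡ 12^2 = 144 ≡ 34 (mod 55)
12^4 ≡ 34^2 = 1156 ≡ 1 (mod 55)
12^8 ≡ 1^2 = 1 ≡ 1 (mod 55)
12^16 ≡ 1^2 = 1 ≡ 1 (mod 55)
27 = 16 + 8 + 2 + 1 in binary powers of 2.
So 12^27 ≡ 1 · 1 · 34 · 12 ≡ 23 (mod 55).
Squaring chain: 23; never reaches −1, so base 12 is a Miller–Rabin witness that 55 is composite.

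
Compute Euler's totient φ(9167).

Factor: 9167 = 89 · 103.
φ(9167) = (89−1) · (103−1) = 88 · 102 = 8976.

8976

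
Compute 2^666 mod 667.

179

2^1 ≡ 2 (mod 667)
2^2 ≡ 2^2 = 4 ≡ 4 (mod 667)
2^4 ≡ 4^2 = 16 ≡ 16 (mod 667)
2^8 ≡ 16^2 = 256 ≡ 256 (mod 667)
2^16 ≡ 256^2 = 65536 ≡ 170 (mod 667)
2^32 ≡ 170^2 = 28900 ≡ 219 (mod 667)
2^64 ≡ 219^2 = 47961 ≡ 604 (mod 667)
2^128 ≡ 604^2 = 364816 ≡ 634 (mod 667)
2^256 ≡ 634^2 = 401956 ≡ 422 (mod 667)
2^512 ≡ 422^2 = 178084 ≡ 662 (mod 667)
666 = 512 + 128 + 16 + 8 + 2 in binary powers of 2.
So 2^666 ≡ 662 · 634 · 170 · 256 · 4 ≡ 179 (mod 667).
Since 179 ≠ 1, base 2 is a Fermat witness: 667 is composite.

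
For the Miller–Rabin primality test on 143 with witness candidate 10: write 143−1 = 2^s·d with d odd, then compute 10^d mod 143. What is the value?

143 − 1 = 142 = 2^1 · 71, so d = 71.
10^1 ≡ 10 (mod 143)
10^2 ≡ 10^2 = 100 ≡ 100 (mod 143)
10^4 ≡ 100^2 = 10000 ≡ 133 (mod 143)
10^8 ≡ 133^2 = 17689 ≡ 100 (mod 143)
10^16 ≡ 100^2 = 10000 ≡ 133 (mod 143)
10^32 ≡ 133^2 = 17689 ≡ 100 (mod 143)
10^64 ≡ 100^2 = 10000 ≡ 133 (mod 143)
71 = 64 + 4 + 2 + 1 in binary powers of 2.
So 10^71 ≡ 133 · 133 · 100 · 10 ≡ 43 (mod 143).
Squaring chain: 43; never reaches −1, so base 10 is a Miller–Rabin witness that 143 is composite.

43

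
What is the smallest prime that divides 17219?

67

17219 is odd.
Digit sum 20, not divisible by 3.
Ends in 9: not divisible by 5.
7: 17219 = 7·2459 + 6
11: 17219 = 11·1565 + 4
13: 17219 = 13·1324 + 7
17: 17219 = 17·1012 + 15
19: 17219 = 19·906 + 5
23: 17219 = 23·748 + 15
29: 17219 = 29·593 + 22
31: 17219 = 31·555 + 14
37: 17219 = 37·465 + 14
41: 17219 = 41·419 + 40
43: 17219 = 43·400 + 19
47: 17219 = 47·366 + 17
53: 17219 = 53·324 + 47
59: 17219 = 59·291 + 50
61: 17219 = 61·282 + 17
67: 17219 = 67·257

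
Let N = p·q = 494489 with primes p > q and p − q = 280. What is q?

Since p = q + 280, we have 494489 = q(q + 280), so q² + 280q − 494489 = 0.
Discriminant: 280² + 4·494489 = 78400 + 1977956 = 2056356; √2056356 = 1434.
q = (−280 + 1434)/2 = 577, and p = q + 280 = 857.
Check: 577 · 857 = 494489.

577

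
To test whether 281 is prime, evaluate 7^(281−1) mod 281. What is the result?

7^1 ≡ 7 (mod 281)
7^2 ≡ 7^2 = 49 ≡ 49 (mod 281)
7^4 ≡ 49^2 = 2401 ≡ 153 (mod 281)
7^8 ≡ 153^2 = 23409 ≡ 86 (mod 281)
7^16 ≡ 86^2 = 7396 ≡ 90 (mod 281)
7^32 ≡ 90^2 = 8100 ≡ 232 (mod 281)
7^64 ≡ 232^2 = 53824 ≡ 153 (mod 281)
7^128 ≡ 153^2 = 23409 ≡ 86 (mod 281)
7^256 ≡ 86^2 = 7396 ≡ 90 (mod 281)
280 = 256 + 16 + 8 in binary powers of 2.
So 7^280 ≡ 90 · 90 · 86 ≡ 1 (mod 281).
Since the result is 1, base 7 gives no evidence that 281 is composite.

1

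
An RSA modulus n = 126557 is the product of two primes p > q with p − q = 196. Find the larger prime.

467

Since p = q + 196, we have 126557 = q(q + 196), so q² + 196q − 126557 = 0.
Discriminant: 196² + 4·126557 = 38416 + 506228 = 544644; √544644 = 738.
q = (−196 + 738)/2 = 271, and p = q + 196 = 467.
Check: 271 · 467 = 126557.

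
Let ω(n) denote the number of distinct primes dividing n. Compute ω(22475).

3

22475 = 5^2 · 899
899 = 29 · 31
22475 = 5^2 · 29 · 31, which has 3 distinct prime factors.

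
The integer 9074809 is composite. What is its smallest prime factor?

79

9074809 is odd.
Digit sum 37, not divisible by 3.
Ends in 9: not divisible by 5.
7: 9074809 = 7·1296401 + 2
11: 9074809 = 11·824982 + 7
13: 9074809 = 13·698062 + 3
17: 9074809 = 17·533812 + 5
19: 9074809 = 19·477621 + 10
23: 9074809 = 23·394556 + 21
29: 9074809 = 29·312924 + 13
31: 9074809 = 31·292735 + 24
37: 9074809 = 37·245265 + 4
41: 9074809 = 41·221336 + 33
43: 9074809 = 43·211042 + 3
47: 9074809 = 47·193081 + 2
53: 9074809 = 53·171222 + 43
59: 9074809 = 59·153810 + 19
61: 9074809 = 61·148767 + 22
67: 9074809 = 67·135444 + 61
71: 9074809 = 71·127814 + 15
73: 9074809 = 73·124312 + 33
79: 9074809 = 79·114871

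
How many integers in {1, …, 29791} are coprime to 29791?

28830

Factor: 29791 = 31^3.
φ(29791) = 31^2·(31−1) = 28830.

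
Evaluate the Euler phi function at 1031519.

Factor: 1031519 = 41 · 139 · 181.
φ(1031519) = (41−1) · (139−1) · (181−1) = 40 · 138 · 180 = 993600.

993600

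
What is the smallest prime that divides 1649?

1649 is odd.
Digit sum 20, not divisible by 3.
Ends in 9: not divisible by 5.
7: 1649 = 7·235 + 4
11: 1649 = 11·149 + 10
13: 1649 = 13·126 + 11
17: 1649 = 17·97

17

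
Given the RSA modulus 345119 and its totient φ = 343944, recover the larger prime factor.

φ(n) = (p−1)(q−1) = n − (p+q) + 1, so p + q = 345119 − 343944 + 1 = 1176.
p and q are the roots of t² − 1176t + 345119 = 0.
Discriminant: 1176² − 4·345119 = 1382976 − 1380476 = 2500; √2500 = 50.
q = (1176 − 50)/2 = 563, p = (1176 + 50)/2 = 613.
Check: 563 · 613 = 345119.

613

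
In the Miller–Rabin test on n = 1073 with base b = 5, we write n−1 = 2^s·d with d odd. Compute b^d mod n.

912

1073 − 1 = 1072 = 2^4 · 67, so d = 67.
5^1 ≡ 5 (mod 1073)
5^2 ≡ 5^2 = 25 ≡ 25 (mod 1073)
5^4 ≡ 25^2 = 625 ≡ 625 (mod 1073)
5^8 ≡ 625^2 = 390625 ≡ 53 (mod 1073)
5^16 ≡ 53^2 = 2809 ≡ 663 (mod 1073)
5^32 ≡ 663^2 = 439569 ≡ 712 (mod 1073)
5^64 ≡ 712^2 = 506944 ≡ 488 (mod 1073)
67 = 64 + 2 + 1 in binary powers of 2.
So 5^67 ≡ 488 · 25 · 5 ≡ 912 (mod 1073).
Squaring chain: 912 → 169 → 663 → 712; never reaches −1, so base 5 is a Miller–Rabin witness that 1073 is composite.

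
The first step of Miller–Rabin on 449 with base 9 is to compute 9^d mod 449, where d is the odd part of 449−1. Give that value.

449 − 1 = 448 = 2^6 · 7, so d = 7.
9^1 ≡ 9 (mod 449)
9^2 ≡ 9^2 = 81 ≡ 81 (mod 449)
9^4 ≡ 81^2 = 6561 ≡ 275 (mod 449)
7 = 4 + 2 + 1 in binary powers of 2.
So 9^7 ≡ 275 · 81 · 9 ≡ 221 (mod 449).
Squaring chain: 221 → 349 → 122 → 67 → 448 → 1; reaches −1, so base 9 does not prove 449 composite.

221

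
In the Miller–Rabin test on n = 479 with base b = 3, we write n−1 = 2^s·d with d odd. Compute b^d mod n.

479 − 1 = 478 = 2^1 · 239, so d = 239.
3^1 ≡ 3 (mod 479)
3^2 ≡ 3^2 = 9 ≡ 9 (mod 479)
3^4 ≡ 9^2 = 81 ≡ 81 (mod 479)
3^8 ≡ 81^2 = 6561 ≡ 334 (mod 479)
3^16 ≡ 334^2 = 111556 ≡ 428 (mod 479)
3^32 ≡ 428^2 = 183184 ≡ 206 (mod 479)
3^64 ≡ 206^2 = 42436 ≡ 284 (mod 479)
3^128 ≡ 284^2 = 80656 ≡ 184 (mod 479)
239 = 128 + 64 + 32 + 8 + 4 + 2 + 1 in binary powers of 2.
So 3^239 ≡ 184 · 284 · 206 · 334 · 81 · 9 · 3 ≡ 1 (mod 479).
Since 3^d ≡ 1 (mod 479), base 3 does not prove 479 composite.

1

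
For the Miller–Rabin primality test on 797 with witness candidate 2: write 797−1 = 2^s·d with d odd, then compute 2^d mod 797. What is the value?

797 − 1 = 796 = 2^2 · 199, so d = 199.
2^1 ≡ 2 (mod 797)
2^2 ≡ 2^2 = 4 ≡ 4 (mod 797)
2^4 ≡ 4^2 = 16 ≡ 16 (mod 797)
2^8 ≡ 16^2 = 256 ≡ 256 (mod 797)
2^16 ≡ 256^2 = 65536 ≡ 182 (mod 797)
2^32 ≡ 182^2 = 33124 ≡ 447 (mod 797)
2^64 ≡ 447^2 = 199809 ≡ 559 (mod 797)
2^128 ≡ 559^2 = 312481 ≡ 57 (mod 797)
199 = 128 + 64 + 4 + 2 + 1 in binary powers of 2.
So 2^199 ≡ 57 · 559 · 16 · 4 · 2 ≡ 215 (mod 797).
Squaring chain: 215 → 796; reaches −1, so base 2 does not prove 797 composite.

215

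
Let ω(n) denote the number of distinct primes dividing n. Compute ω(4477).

4477 = 11^2 · 37
4477 = 11^2 · 37, which has 2 distinct prime factors.

2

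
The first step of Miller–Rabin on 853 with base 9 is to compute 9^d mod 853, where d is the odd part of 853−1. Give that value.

853 − 1 = 852 = 2^2 · 213, so d = 213.
9^1 ≡ 9 (mod 853)
9^2 ≡ 9^2 = 81 ≡ 81 (mod 853)
9^4 ≡ 81^2 = 6561 ≡ 590 (mod 853)
9^8 ≡ 590^2 = 348100 ≡ 76 (mod 853)
9^16 ≡ 76^2 = 5776 ≡ 658 (mod 853)
9^32 ≡ 658^2 = 432964 ≡ 493 (mod 853)
9^64 ≡ 493^2 = 243049 ≡ 797 (mod 853)
9^128 ≡ 797^2 = 635209 ≡ 577 (mod 853)
213 = 128 + 64 + 16 + 4 + 1 in binary powers of 2.
So 9^213 ≡ 577 · 797 · 658 · 590 · 9 ≡ 1 (mod 853).
Since 9^d ≡ 1 (mod 853), base 9 does not prove 853 composite.

1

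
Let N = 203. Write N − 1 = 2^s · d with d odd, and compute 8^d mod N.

155

203 − 1 = 202 = 2^1 · 101, so d = 101.
8^1 ≡ 8 (mod 203)
8^2 ≡ 8^2 = 64 ≡ 64 (mod 203)
8^4 ≡ 64^2 = 4096 ≡ 36 (mod 203)
8^8 ≡ 36^2 = 1296 ≡ 78 (mod 203)
8^16 ≡ 78^2 = 6084 ≡ 197 (mod 203)
8^32 ≡ 197^2 = 38809 ≡ 36 (mod 203)
8^64 ≡ 36^2 = 1296 ≡ 78 (mod 203)
101 = 64 + 32 + 4 + 1 in binary powers of 2.
So 8^101 ≡ 78 · 36 · 36 · 8 ≡ 155 (mod 203).
Squaring chain: 155; never reaches −1, so base 8 is a Miller–Rabin witness that 203 is composite.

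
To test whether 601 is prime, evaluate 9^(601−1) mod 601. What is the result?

9^1 ≡ 9 (mod 601)
9^2 ≡ 9^2 = 81 ≡ 81 (mod 601)
9^4 ≡ 81^2 = 6561 ≡ 551 (mod 601)
9^8 ≡ 551^2 = 303601 ≡ 96 (mod 601)
9^16 ≡ 96^2 = 9216 ≡ 201 (mod 601)
9^32 ≡ 201^2 = 40401 ≡ 134 (mod 601)
9^64 ≡ 134^2 = 17956 ≡ 527 (mod 601)
9^128 ≡ 527^2 = 277729 ≡ 67 (mod 601)
9^256 ≡ 67^2 = 4489 ≡ 282 (mod 601)
9^512 ≡ 282^2 = 79524 ≡ 192 (mod 601)
600 = 512 + 64 + 16 + 8 in binary powers of 2.
So 9^600 ≡ 192 · 527 · 201 · 96 ≡ 1 (mod 601).
Since the result is 1, base 9 gives no evidence that 601 is composite.

1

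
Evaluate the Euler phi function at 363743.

348480

Factor: 363743 = 61 · 67 · 89.
φ(363743) = (61−1) · (67−1) · (89−1) = 60 · 66 · 88 = 348480.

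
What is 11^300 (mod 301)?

176

11^1 ≡ 11 (mod 301)
11^2 ≡ 11^2 = 121 ≡ 121 (mod 301)
11^4 ≡ 121^2 = 14641 ≡ 193 (mod 301)
11^8 ≡ 193^2 = 37249 ≡ 226 (mod 301)
11^16 ≡ 226^2 = 51076 ≡ 207 (mod 301)
11^32 ≡ 207^2 = 42849 ≡ 107 (mod 301)
11^64 ≡ 107^2 = 11449 ≡ 11 (mod 301)
11^128 ≡ 11^2 = 121 ≡ 121 (mod 301)
11^256 ≡ 121^2 = 14641 ≡ 193 (mod 301)
300 = 256 + 32 + 8 + 4 in binary powers of 2.
So 11^300 ≡ 193 · 107 · 226 · 193 ≡ 176 (mod 301).
Since 176 ≠ 1, base 11 is a Fermat witness: 301 is composite.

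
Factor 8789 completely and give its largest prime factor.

47

8789 = 11 · 799
799 = 17 · 47
47 is prime.
So 8789 = 11 · 17 · 47; the largest prime factor is 47.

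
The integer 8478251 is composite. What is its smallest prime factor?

53

8478251 is odd.
Digit sum 35, not divisible by 3.
Ends in 1: not divisible by 5.
7: 8478251 = 7·1211178 + 5
11: 8478251 = 11·770750 + 1
13: 8478251 = 13·652173 + 2
17: 8478251 = 17·498720 + 11
19: 8478251 = 19·446223 + 14
23: 8478251 = 23·368619 + 14
29: 8478251 = 29·292353 + 14
31: 8478251 = 31·273491 + 30
37: 8478251 = 37·229141 + 34
41: 8478251 = 41·206786 + 25
43: 8478251 = 43·197168 + 27
47: 8478251 = 47·180388 + 15
53: 8478251 = 53·159967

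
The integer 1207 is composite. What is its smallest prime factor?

17

1207 is odd.
Digit sum 10, not divisible by 3.
Ends in 7: not divisible by 5.
7: 1207 = 7·172 + 3
11: 1207 = 11·109 + 8
13: 1207 = 13·92 + 11
17: 1207 = 17·71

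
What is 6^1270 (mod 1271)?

583

6^1 ≡ 6 (mod 1271)
6^2 ≡ 6^2 = 36 ≡ 36 (mod 1271)
6^4 ≡ 36^2 = 1296 ≡ 25 (mod 1271)
6^8 ≡ 25^2 = 625 ≡ 625 (mod 1271)
6^16 ≡ 625^2 = 390625 ≡ 428 (mod 1271)
6^32 ≡ 428^2 = 183184 ≡ 160 (mod 1271)
6^64 ≡ 160^2 = 25600 ≡ 180 (mod 1271)
6^128 ≡ 180^2 = 32400 ≡ 625 (mod 1271)
6^256 ≡ 625^2 = 390625 ≡ 428 (mod 1271)
6^512 ≡ 428^2 = 183184 ≡ 160 (mod 1271)
6^1024 ≡ 160^2 = 25600 ≡ 180 (mod 1271)
1270 = 1024 + 128 + 64 + 32 + 16 + 4 + 2 in binary powers of 2.
So 6^1270 ≡ 180 · 625 · 180 · 160 · 428 · 25 · 36 ≡ 583 (mod 1271).
Since 583 ≠ 1, base 6 is a Fermat witness: 1271 is composite.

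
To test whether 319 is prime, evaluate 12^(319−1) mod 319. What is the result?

144

12^1 ≡ 12 (mod 319)
12^2 ≡ 12^2 = 144 ≡ 144 (mod 319)
12^4 ≡ 144^2 = 20736 ≡ 1 (mod 319)
12^8 ≡ 1^2 = 1 ≡ 1 (mod 319)
12^16 ≡ 1^2 = 1 ≡ 1 (mod 319)
12^32 ≡ 1^2 = 1 ≡ 1 (mod 319)
12^64 ≡ 1^2 = 1 ≡ 1 (mod 319)
12^128 ≡ 1^2 = 1 ≡ 1 (mod 319)
12^256 ≡ 1^2 = 1 ≡ 1 (mod 319)
318 = 256 + 32 + 16 + 8 + 4 + 2 in binary powers of 2.
So 12^318 ≡ 1 · 1 · 1 · 1 · 1 · 144 ≡ 144 (mod 319).
Since 144 ≠ 1, base 12 is a Fermat witness: 319 is composite.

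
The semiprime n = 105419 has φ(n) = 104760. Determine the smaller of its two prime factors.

φ(n) = (p−1)(q−1) = n − (p+q) + 1, so p + q = 105419 − 104760 + 1 = 660.
p and q are the roots of t² − 660t + 105419 = 0.
Discriminant: 660² − 4·105419 = 435600 − 421676 = 13924; √13924 = 118.
q = (660 − 118)/2 = 271, p = (660 + 118)/2 = 389.
Check: 271 · 389 = 105419.

271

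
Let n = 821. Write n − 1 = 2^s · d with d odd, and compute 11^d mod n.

295

821 − 1 = 820 = 2^2 · 205, so d = 205.
11^1 ≡ 11 (mod 821)
11^2 ≡ 11^2 = 121 ≡ 121 (mod 821)
11^4 ≡ 121^2 = 14641 ≡ 684 (mod 821)
11^8 ≡ 684^2 = 467856 ≡ 707 (mod 821)
11^16 ≡ 707^2 = 499849 ≡ 681 (mod 821)
11^32 ≡ 681^2 = 463761 ≡ 717 (mod 821)
11^64 ≡ 717^2 = 514089 ≡ 143 (mod 821)
11^128 ≡ 143^2 = 20449 ≡ 745 (mod 821)
205 = 128 + 64 + 8 + 4 + 1 in binary powers of 2.
So 11^205 ≡ 745 · 143 · 707 · 684 · 11 ≡ 295 (mod 821).
Squaring chain: 295 → 820; reaches −1, so base 11 does not prove 821 composite.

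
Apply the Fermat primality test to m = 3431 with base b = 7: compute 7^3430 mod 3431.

7^1 ≡ 7 (mod 3431)
7^2 ≡ 7^2 = 49 ≡ 49 (mod 3431)
7^4 ≡ 49^2 = 2401 ≡ 2401 (mod 3431)
7^8 ≡ 2401^2 = 5764801 ≡ 721 (mod 3431)
7^16 ≡ 721^2 = 519841 ≡ 1760 (mod 3431)
7^32 ≡ 1760^2 = 3097600 ≡ 2838 (mod 3431)
7^64 ≡ 2838^2 = 8054244 ≡ 1687 (mod 3431)
7^128 ≡ 1687^2 = 2845969 ≡ 1670 (mod 3431)
7^256 ≡ 1670^2 = 2788900 ≡ 2928 (mod 3431)
7^512 ≡ 2928^2 = 8573184 ≡ 2546 (mod 3431)
7^1024 ≡ 2546^2 = 6482116 ≡ 957 (mod 3431)
7^2048 ≡ 957^2 = 915849 ≡ 3203 (mod 3431)
3430 = 2048 + 1024 + 256 + 64 + 32 + 4 + 2 in binary powers of 2.
So 7^3430 ≡ 3203 · 957 · 2928 · 1687 · 2838 · 2401 · 49 ≡ 3069 (mod 3431).
Since 3069 ≠ 1, base 7 is a Fermat witness: 3431 is composite.

3069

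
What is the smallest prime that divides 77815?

77815 is odd.
Digit sum 28, not divisible by 3.
Ends in 5: divisible by 5.

5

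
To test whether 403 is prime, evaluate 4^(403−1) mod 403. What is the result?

326

4^1 ≡ 4 (mod 403)
4^2 ≡ 4^2 = 16 ≡ 16 (mod 403)
4^4 ≡ 16^2 = 256 ≡ 256 (mod 403)
4^8 ≡ 256^2 = 65536 ≡ 250 (mod 403)
4^16 ≡ 250^2 = 62500 ≡ 35 (mod 403)
4^32 ≡ 35^2 = 1225 ≡ 16 (mod 403)
4^64 ≡ 16^2 = 256 ≡ 256 (mod 403)
4^128 ≡ 256^2 = 65536 ≡ 250 (mod 403)
4^256 ≡ 250^2 = 62500 ≡ 35 (mod 403)
402 = 256 + 128 + 16 + 2 in binary powers of 2.
So 4^402 ≡ 35 · 250 · 35 · 16 ≡ 326 (mod 403).
Since 326 ≠ 1, base 4 is a Fermat witness: 403 is composite.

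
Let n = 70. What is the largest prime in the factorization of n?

70 = 2 · 35
35 = 5 · 7
7 is prime.
So 70 = 2 · 5 · 7; the largest prime factor is 7.

7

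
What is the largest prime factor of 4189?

4189 = 59 · 71
71 is prime.
So 4189 = 59 · 71; the largest prime factor is 71.

71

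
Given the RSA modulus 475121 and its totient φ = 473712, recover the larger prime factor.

φ(n) = (p−1)(q−1) = n − (p+q) + 1, so p + q = 475121 − 473712 + 1 = 1410.
p and q are the roots of t² − 1410t + 475121 = 0.
Discriminant: 1410² − 4·475121 = 1988100 − 1900484 = 87616; √87616 = 296.
q = (1410 − 296)/2 = 557, p = (1410 + 296)/2 = 853.
Check: 557 · 853 = 475121.

853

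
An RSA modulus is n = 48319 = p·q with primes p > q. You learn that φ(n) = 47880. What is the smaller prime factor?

211

φ(n) = (p−1)(q−1) = n − (p+q) + 1, so p + q = 48319 − 47880 + 1 = 440.
p and q are the roots of t² − 440t + 48319 = 0.
Discriminant: 440² − 4·48319 = 193600 − 193276 = 324; √324 = 18.
q = (440 − 18)/2 = 211, p = (440 + 18)/2 = 229.
Check: 211 · 229 = 48319.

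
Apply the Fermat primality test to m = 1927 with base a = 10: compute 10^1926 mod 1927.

10^1 ≡ 10 (mod 1927)
10^2 ≡ 10^2 = 100 ≡ 100 (mod 1927)
10^4 ≡ 100^2 = 10000 ≡ 365 (mod 1927)
10^8 ≡ 365^2 = 133225 ≡ 262 (mod 1927)
10^16 ≡ 262^2 = 68644 ≡ 1199 (mod 1927)
10^32 ≡ 1199^2 = 1437601 ≡ 59 (mod 1927)
10^64 ≡ 59^2 = 3481 ≡ 1554 (mod 1927)
10^128 ≡ 1554^2 = 2414916 ≡ 385 (mod 1927)
10^256 ≡ 385^2 = 148225 ≡ 1773 (mod 1927)
10^512 ≡ 1773^2 = 3143529 ≡ 592 (mod 1927)
10^1024 ≡ 592^2 = 350464 ≡ 1677 (mod 1927)
1926 = 1024 + 512 + 256 + 128 + 4 + 2 in binary powers of 2.
So 10^1926 ≡ 1677 · 592 · 1773 · 385 · 365 · 100 ≡ 1076 (mod 1927).
Since 1076 ≠ 1, base 10 is a Fermat witness: 1927 is composite.

1076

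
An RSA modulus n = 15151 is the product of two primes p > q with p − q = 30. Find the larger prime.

Since p = q + 30, we have 15151 = q(q + 30), so q² + 30q − 15151 = 0.
Discriminant: 30² + 4·15151 = 900 + 60604 = 61504; √61504 = 248.
q = (−30 + 248)/2 = 109, and p = q + 30 = 139.
Check: 109 · 139 = 15151.

139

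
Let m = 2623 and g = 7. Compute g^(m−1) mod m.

1979

7^1 ≡ 7 (mod 2623)
7^2 ≡ 7^2 = 49 ≡ 49 (mod 2623)
7^4 ≡ 49^2 = 2401 ≡ 2401 (mod 2623)
7^8 ≡ 2401^2 = 5764801 ≡ 2070 (mod 2623)
7^16 ≡ 2070^2 = 4284900 ≡ 1541 (mod 2623)
7^32 ≡ 1541^2 = 2374681 ≡ 866 (mod 2623)
7^64 ≡ 866^2 = 749956 ≡ 2401 (mod 2623)
7^128 ≡ 2401^2 = 5764801 ≡ 2070 (mod 2623)
7^256 ≡ 2070^2 = 4284900 ≡ 1541 (mod 2623)
7^512 ≡ 1541^2 = 2374681 ≡ 866 (mod 2623)
7^1024 ≡ 866^2 = 749956 ≡ 2401 (mod 2623)
7^2048 ≡ 2401^2 = 5764801 ≡ 2070 (mod 2623)
2622 = 2048 + 512 + 32 + 16 + 8 + 4 + 2 in binary powers of 2.
So 7^2622 ≡ 2070 · 866 · 866 · 1541 · 2070 · 2401 · 49 ≡ 1979 (mod 2623).
Since 1979 ≠ 1, base 7 is a Fermat witness: 2623 is composite.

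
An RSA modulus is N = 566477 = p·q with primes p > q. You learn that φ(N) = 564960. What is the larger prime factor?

857

φ(n) = (p−1)(q−1) = n − (p+q) + 1, so p + q = 566477 − 564960 + 1 = 1518.
p and q are the roots of t² − 1518t + 566477 = 0.
Discriminant: 1518² − 4·566477 = 2304324 − 2265908 = 38416; √38416 = 196.
q = (1518 − 196)/2 = 661, p = (1518 + 196)/2 = 857.
Check: 661 · 857 = 566477.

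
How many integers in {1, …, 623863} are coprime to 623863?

Factor: 623863 = 53 · 79 · 149.
φ(623863) = (53−1) · (79−1) · (149−1) = 52 · 78 · 148 = 600288.

600288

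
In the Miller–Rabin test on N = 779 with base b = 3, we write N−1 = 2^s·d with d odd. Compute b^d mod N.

779 − 1 = 778 = 2^1 · 389, so d = 389.
3^1 ≡ 3 (mod 779)
3^2 ≡ 3^2 = 9 ≡ 9 (mod 779)
3^4 ≡ 9^2 = 81 ≡ 81 (mod 779)
3^8 ≡ 81^2 = 6561 ≡ 329 (mod 779)
3^16 ≡ 329^2 = 108241 ≡ 739 (mod 779)
3^32 ≡ 739^2 = 546121 ≡ 42 (mod 779)
3^64 ≡ 42^2 = 1764 ≡ 206 (mod 779)
3^128 ≡ 206^2 = 42436 ≡ 370 (mod 779)
3^256 ≡ 370^2 = 136900 ≡ 575 (mod 779)
389 = 256 + 128 + 4 + 1 in binary powers of 2.
So 3^389 ≡ 575 · 370 · 81 · 3 ≡ 694 (mod 779).
Squaring chain: 694; never reaches −1, so base 3 is a Miller–Rabin witness that 779 is composite.

694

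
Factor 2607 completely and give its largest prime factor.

2607 = 3 · 869
869 = 11 · 79
79 is prime.
So 2607 = 3 · 11 · 79; the largest prime factor is 79.

79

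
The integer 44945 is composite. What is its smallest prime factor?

5

44945 is odd.
Digit sum 26, not divisible by 3.
Ends in 5: divisible by 5.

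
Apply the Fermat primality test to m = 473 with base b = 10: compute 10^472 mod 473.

10^1 ≡ 10 (mod 473)
10^2 ≡ 10^2 = 100 ≡ 100 (mod 473)
10^4 ≡ 100^2 = 10000 ≡ 67 (mod 473)
10^8 ≡ 67^2 = 4489 ≡ 232 (mod 473)
10^16 ≡ 232^2 = 53824 ≡ 375 (mod 473)
10^32 ≡ 375^2 = 140625 ≡ 144 (mod 473)
10^64 ≡ 144^2 = 20736 ≡ 397 (mod 473)
10^128 ≡ 397^2 = 157609 ≡ 100 (mod 473)
10^256 ≡ 100^2 = 10000 ≡ 67 (mod 473)
472 = 256 + 128 + 64 + 16 + 8 in binary powers of 2.
So 10^472 ≡ 67 · 100 · 397 · 375 · 232 ≡ 23 (mod 473).
Since 23 ≠ 1, base 10 is a Fermat witness: 473 is composite.

23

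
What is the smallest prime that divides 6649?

61

6649 is odd.
Digit sum 25, not divisible by 3.
Ends in 9: not divisible by 5.
7: 6649 = 7·949 + 6
11: 6649 = 11·604 + 5
13: 6649 = 13·511 + 6
17: 6649 = 17·391 + 2
19: 6649 = 19·349 + 18
23: 6649 = 23·289 + 2
29: 6649 = 29·229 + 8
31: 6649 = 31·214 + 15
37: 6649 = 37·179 + 26
41: 6649 = 41·162 + 7
43: 6649 = 43·154 + 27
47: 6649 = 47·141 + 22
53: 6649 = 53·125 + 24
59: 6649 = 59·112 + 41
61: 6649 = 61·109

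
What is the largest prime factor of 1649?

1649 = 17 · 97
97 is prime.
So 1649 = 17 · 97; the largest prime factor is 97.

97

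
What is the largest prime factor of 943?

41

943 = 23 · 41
41 is prime.
So 943 = 23 · 41; the largest prime factor is 41.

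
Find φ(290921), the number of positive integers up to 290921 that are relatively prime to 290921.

Factor: 290921 = 17 · 109 · 157.
φ(290921) = (17−1) · (109−1) · (157−1) = 16 · 108 · 156 = 269568.

269568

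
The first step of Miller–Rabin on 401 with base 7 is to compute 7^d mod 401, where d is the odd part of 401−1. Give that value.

401 − 1 = 400 = 2^4 · 25, so d = 25.
7^1 ≡ 7 (mod 401)
7^2 ≡ 7^2 = 49 ≡ 49 (mod 401)
7^4 ≡ 49^2 = 2401 ≡ 396 (mod 401)
7^8 ≡ 396^2 = 156816 ≡ 25 (mod 401)
7^16 ≡ 25^2 = 625 ≡ 224 (mod 401)
25 = 16 + 8 + 1 in binary powers of 2.
So 7^25 ≡ 224 · 25 · 7 ≡ 303 (mod 401).
Squaring chain: 303 → 381 → 400 → 1; reaches −1, so base 7 does not prove 401 composite.

303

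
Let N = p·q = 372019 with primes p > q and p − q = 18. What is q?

Since p = q + 18, we have 372019 = q(q + 18), so q² + 18q − 372019 = 0.
Discriminant: 18² + 4·372019 = 324 + 1488076 = 1488400; √1488400 = 1220.
q = (−18 + 1220)/2 = 601, and p = q + 18 = 619.
Check: 601 · 619 = 372019.

601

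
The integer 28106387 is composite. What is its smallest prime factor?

28106387 is odd.
Digit sum 35, not divisible by 3.
Ends in 7: not divisible by 5.
7: 28106387 = 7·4015198 + 1
11: 28106387 = 11·2555126 + 1
13: 28106387 = 13·2162029 + 10
17: 28106387 = 17·1653316 + 15
19: 28106387 = 19·1479283 + 10
23: 28106387 = 23·1222016 + 19
29: 28106387 = 29·969185 + 22
31: 28106387 = 31·906657 + 20
37: 28106387 = 37·759632 + 3
41: 28106387 = 41·685521 + 26
43: 28106387 = 43·653636 + 39
47: 28106387 = 47·598008 + 11
53: 28106387 = 53·530309 + 10
59: 28106387 = 59·476379 + 26
61: 28106387 = 61·460760 + 27
67: 28106387 = 67·419498 + 21
71: 28106387 = 71·395864 + 43
73: 28106387 = 73·385019

73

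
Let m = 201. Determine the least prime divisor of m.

3

201 is odd.
Digit sum 3, divisible by 3.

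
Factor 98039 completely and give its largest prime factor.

98039 = 17 · 5767
5767 = 73 · 79
79 is prime.
So 98039 = 17 · 73 · 79; the largest prime factor is 79.

79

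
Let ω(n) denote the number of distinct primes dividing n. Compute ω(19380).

19380 = 2^2 · 4845
4845 = 3 · 1615
1615 = 5 · 323
323 = 17 · 19
19380 = 2^2 · 3 · 5 · 17 · 19, which has 5 distinct prime factors.

5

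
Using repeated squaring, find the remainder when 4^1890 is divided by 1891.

4^1 ≡ 4 (mod 1891)
4^2 ≡ 4^2 = 16 ≡ 16 (mod 1891)
4^4 ≡ 16^2 = 256 ≡ 256 (mod 1891)
4^8 ≡ 256^2 = 65536 ≡ 1242 (mod 1891)
4^16 ≡ 1242^2 = 1542564 ≡ 1399 (mod 1891)
4^32 ≡ 1399^2 = 1957201 ≡ 16 (mod 1891)
4^64 ≡ 16^2 = 256 ≡ 256 (mod 1891)
4^128 ≡ 256^2 = 65536 ≡ 1242 (mod 1891)
4^256 ≡ 1242^2 = 1542564 ≡ 1399 (mod 1891)
4^512 ≡ 1399^2 = 1957201 ≡ 16 (mod 1891)
4^1024 ≡ 16^2 = 256 ≡ 256 (mod 1891)
1890 = 1024 + 512 + 256 + 64 + 32 + 2 in binary powers of 2.
So 4^1890 ≡ 256 · 16 · 1399 · 256 · 16 · 16 ≡ 1 (mod 1891).
Since the result is 1, base 4 gives no evidence that 1891 is composite.

1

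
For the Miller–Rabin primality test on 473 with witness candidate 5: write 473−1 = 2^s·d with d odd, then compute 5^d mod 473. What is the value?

473 − 1 = 472 = 2^3 · 59, so d = 59.
5^1 ≡ 5 (mod 473)
5^2 ≡ 5^2 = 25 ≡ 25 (mod 473)
5^4 ≡ 25^2 = 625 ≡ 152 (mod 473)
5^8 ≡ 152^2 = 23104 ≡ 400 (mod 473)
5^16 ≡ 400^2 = 160000 ≡ 126 (mod 473)
5^32 ≡ 126^2 = 15876 ≡ 267 (mod 473)
59 = 32 + 16 + 8 + 2 + 1 in binary powers of 2.
So 5^59 ≡ 267 · 126 · 400 · 25 · 5 ≡ 372 (mod 473).
Squaring chain: 372 → 268 → 401; never reaches −1, so base 5 is a Miller–Rabin witness that 473 is composite.

372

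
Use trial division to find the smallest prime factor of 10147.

73

10147 is odd.
Digit sum 13, not divisible by 3.
Ends in 7: not divisible by 5.
7: 10147 = 7·1449 + 4
11: 10147 = 11·922 + 5
13: 10147 = 13·780 + 7
17: 10147 = 17·596 + 15
19: 10147 = 19·534 + 1
23: 10147 = 23·441 + 4
29: 10147 = 29·349 + 26
31: 10147 = 31·327 + 10
37: 10147 = 37·274 + 9
41: 10147 = 41·247 + 20
43: 10147 = 43·235 + 42
47: 10147 = 47·215 + 42
53: 10147 = 53·191 + 24
59: 10147 = 59·171 + 58
61: 10147 = 61·166 + 21
67: 10147 = 67·151 + 30
71: 10147 = 71·142 + 65
73: 10147 = 73·139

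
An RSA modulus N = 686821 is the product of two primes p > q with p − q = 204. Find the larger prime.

Since p = q + 204, we have 686821 = q(q + 204), so q² + 204q − 686821 = 0.
Discriminant: 204² + 4·686821 = 41616 + 2747284 = 2788900; √2788900 = 1670.
q = (−204 + 1670)/2 = 733, and p = q + 204 = 937.
Check: 733 · 937 = 686821.

937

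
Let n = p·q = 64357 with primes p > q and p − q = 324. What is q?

Since p = q + 324, we have 64357 = q(q + 324), so q² + 324q − 64357 = 0.
Discriminant: 324² + 4·64357 = 104976 + 257428 = 362404; √362404 = 602.
q = (−324 + 602)/2 = 139, and p = q + 324 = 463.
Check: 139 · 463 = 64357.

139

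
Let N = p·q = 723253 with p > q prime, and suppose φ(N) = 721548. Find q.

787

φ(n) = (p−1)(q−1) = n − (p+q) + 1, so p + q = 723253 − 721548 + 1 = 1706.
p and q are the roots of t² − 1706t + 723253 = 0.
Discriminant: 1706² − 4·723253 = 2910436 − 2893012 = 17424; √17424 = 132.
q = (1706 − 132)/2 = 787, p = (1706 + 132)/2 = 919.
Check: 787 · 919 = 723253.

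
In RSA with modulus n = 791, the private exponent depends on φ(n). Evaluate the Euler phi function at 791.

672

Factor: 791 = 7 · 113.
φ(791) = (7−1) · (113−1) = 6 · 112 = 672.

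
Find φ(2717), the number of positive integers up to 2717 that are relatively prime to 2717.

Factor: 2717 = 11 · 13 · 19.
φ(2717) = (11−1) · (13−1) · (19−1) = 10 · 12 · 18 = 2160.

2160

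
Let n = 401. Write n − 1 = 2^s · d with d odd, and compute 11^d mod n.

45

401 − 1 = 400 = 2^4 · 25, so d = 25.
11^1 ≡ 11 (mod 401)
11^2 ≡ 11^2 = 121 ≡ 121 (mod 401)
11^4 ≡ 121^2 = 14641 ≡ 205 (mod 401)
11^8 ≡ 205^2 = 42025 ≡ 321 (mod 401)
11^16 ≡ 321^2 = 103041 ≡ 385 (mod 401)
25 = 16 + 8 + 1 in binary powers of 2.
So 11^25 ≡ 385 · 321 · 11 ≡ 45 (mod 401).
Squaring chain: 45 → 20 → 400 → 1; reaches −1, so base 11 does not prove 401 composite.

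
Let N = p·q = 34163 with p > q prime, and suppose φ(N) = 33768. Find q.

127

φ(n) = (p−1)(q−1) = n − (p+q) + 1, so p + q = 34163 − 33768 + 1 = 396.
p and q are the roots of t² − 396t + 34163 = 0.
Discriminant: 396² − 4·34163 = 156816 − 136652 = 20164; √20164 = 142.
q = (396 − 142)/2 = 127, p = (396 + 142)/2 = 269.
Check: 127 · 269 = 34163.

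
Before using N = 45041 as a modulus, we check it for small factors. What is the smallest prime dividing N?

45041 is odd.
Digit sum 14, not divisible by 3.
Ends in 1: not divisible by 5.
7: 45041 = 7·6434 + 3
11: 45041 = 11·4094 + 7
13: 45041 = 13·3464 + 9
17: 45041 = 17·2649 + 8
19: 45041 = 19·2370 + 11
23: 45041 = 23·1958 + 7
29: 45041 = 29·1553 + 4
31: 45041 = 31·1452 + 29
37: 45041 = 37·1217 + 12
41: 45041 = 41·1098 + 23
43: 45041 = 43·1047 + 20
47: 45041 = 47·958 + 15
53: 45041 = 53·849 + 44
59: 45041 = 59·763 + 24
61: 45041 = 61·738 + 23
67: 45041 = 67·672 + 17
71: 45041 = 71·634 + 27
73: 45041 = 73·617

73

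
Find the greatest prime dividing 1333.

1333 = 31 · 43
43 is prime.
So 1333 = 31 · 43; the largest prime factor is 43.

43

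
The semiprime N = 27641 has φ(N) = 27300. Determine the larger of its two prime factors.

φ(n) = (p−1)(q−1) = n − (p+q) + 1, so p + q = 27641 − 27300 + 1 = 342.
p and q are the roots of t² − 342t + 27641 = 0.
Discriminant: 342² − 4·27641 = 116964 − 110564 = 6400; √6400 = 80.
q = (342 − 80)/2 = 131, p = (342 + 80)/2 = 211.
Check: 131 · 211 = 27641.

211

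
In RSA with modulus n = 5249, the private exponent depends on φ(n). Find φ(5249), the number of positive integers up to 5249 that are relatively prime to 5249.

5040

Factor: 5249 = 29 · 181.
φ(5249) = (29−1) · (181−1) = 28 · 180 = 5040.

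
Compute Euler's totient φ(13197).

8528

Factor: 13197 = 3 · 53 · 83.
φ(13197) = (3−1) · (53−1) · (83−1) = 2 · 52 · 82 = 8528.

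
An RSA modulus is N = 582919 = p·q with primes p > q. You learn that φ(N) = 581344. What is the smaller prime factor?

593

φ(n) = (p−1)(q−1) = n − (p+q) + 1, so p + q = 582919 − 581344 + 1 = 1576.
p and q are the roots of t² − 1576t + 582919 = 0.
Discriminant: 1576² − 4·582919 = 2483776 − 2331676 = 152100; √152100 = 390.
q = (1576 − 390)/2 = 593, p = (1576 + 390)/2 = 983.
Check: 593 · 983 = 582919.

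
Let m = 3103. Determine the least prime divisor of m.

3103 is odd.
Digit sum 7, not divisible by 3.
Ends in 3: not divisible by 5.
7: 3103 = 7·443 + 2
11: 3103 = 11·282 + 1
13: 3103 = 13·238 + 9
17: 3103 = 17·182 + 9
19: 3103 = 19·163 + 6
23: 3103 = 23·134 + 21
29: 3103 = 29·107

29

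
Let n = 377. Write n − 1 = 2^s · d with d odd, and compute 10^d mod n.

108

377 − 1 = 376 = 2^3 · 47, so d = 47.
10^1 ≡ 10 (mod 377)
10^2 ≡ 10^2 = 100 ≡ 100 (mod 377)
10^4 ≡ 100^2 = 10000 ≡ 198 (mod 377)
10^8 ≡ 198^2 = 39204 ≡ 373 (mod 377)
10^16 ≡ 373^2 = 139129 ≡ 16 (mod 377)
10^32 ≡ 16^2 = 256 ≡ 256 (mod 377)
47 = 32 + 8 + 4 + 2 + 1 in binary powers of 2.
So 10^47 ≡ 256 · 373 · 198 · 100 · 10 ≡ 108 (mod 377).
Squaring chain: 108 → 354 → 152; never reaches −1, so base 10 is a Miller–Rabin witness that 377 is composite.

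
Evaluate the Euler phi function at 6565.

Factor: 6565 = 5 · 13 · 101.
φ(6565) = (5−1) · (13−1) · (101−1) = 4 · 12 · 100 = 4800.

4800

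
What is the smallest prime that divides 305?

305 is odd.
Digit sum 8, not divisible by 3.
Ends in 5: divisible by 5.

5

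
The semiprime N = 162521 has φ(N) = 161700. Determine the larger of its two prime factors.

φ(n) = (p−1)(q−1) = n − (p+q) + 1, so p + q = 162521 − 161700 + 1 = 822.
p and q are the roots of t² − 822t + 162521 = 0.
Discriminant: 822² − 4·162521 = 675684 − 650084 = 25600; √25600 = 160.
q = (822 − 160)/2 = 331, p = (822 + 160)/2 = 491.
Check: 331 · 491 = 162521.

491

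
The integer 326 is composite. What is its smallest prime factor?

326 is even: 2 divides it.

2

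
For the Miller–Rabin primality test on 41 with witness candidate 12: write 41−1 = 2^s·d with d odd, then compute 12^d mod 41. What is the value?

3

41 − 1 = 40 = 2^3 · 5, so d = 5.
12^1 ≡ 12 (mod 41)
12^2 ≡ 12^2 = 144 ≡ 21 (mod 41)
12^4 ≡ 21^2 = 441 ≡ 31 (mod 41)
5 = 4 + 1 in binary powers of 2.
So 12^5 ≡ 31 · 12 ≡ 3 (mod 41).
Squaring chain: 3 → 9 → 40; reaches −1, so base 12 does not prove 41 composite.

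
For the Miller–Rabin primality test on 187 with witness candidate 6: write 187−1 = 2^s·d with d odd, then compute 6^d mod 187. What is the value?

187 − 1 = 186 = 2^1 · 93, so d = 93.
6^1 ≡ 6 (mod 187)
6^2 ≡ 6^2 = 36 ≡ 36 (mod 187)
6^4 ≡ 36^2 = 1296 ≡ 174 (mod 187)
6^8 ≡ 174^2 = 30276 ≡ 169 (mod 187)
6^16 ≡ 169^2 = 28561 ≡ 137 (mod 187)
6^32 ≡ 137^2 = 18769 ≡ 69 (mod 187)
6^64 ≡ 69^2 = 4761 ≡ 86 (mod 187)
93 = 64 + 16 + 8 + 4 + 1 in binary powers of 2.
So 6^93 ≡ 86 · 137 · 169 · 174 · 6 ≡ 95 (mod 187).
Squaring chain: 95; never reaches −1, so base 6 is a Miller–Rabin witness that 187 is composite.

95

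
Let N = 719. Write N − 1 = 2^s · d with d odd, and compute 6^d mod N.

1

719 − 1 = 718 = 2^1 · 359, so d = 359.
6^1 ≡ 6 (mod 719)
6^2 ≡ 6^2 = 36 ≡ 36 (mod 719)
6^4 ≡ 36^2 = 1296 ≡ 577 (mod 719)
6^8 ≡ 577^2 = 332929 ≡ 32 (mod 719)
6^16 ≡ 32^2 = 1024 ≡ 305 (mod 719)
6^32 ≡ 305^2 = 93025 ≡ 274 (mod 719)
6^64 ≡ 274^2 = 75076 ≡ 300 (mod 719)
6^128 ≡ 300^2 = 90000 ≡ 125 (mod 719)
6^256 ≡ 125^2 = 15625 ≡ 526 (mod 719)
359 = 256 + 64 + 32 + 4 + 2 + 1 in binary powers of 2.
So 6^359 ≡ 526 · 300 · 274 · 577 · 36 · 6 ≡ 1 (mod 719).
Since 6^d ≡ 1 (mod 719), base 6 does not prove 719 composite.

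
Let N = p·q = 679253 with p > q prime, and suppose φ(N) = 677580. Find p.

983

φ(n) = (p−1)(q−1) = n − (p+q) + 1, so p + q = 679253 − 677580 + 1 = 1674.
p and q are the roots of t² − 1674t + 679253 = 0.
Discriminant: 1674² − 4·679253 = 2802276 − 2717012 = 85264; √85264 = 292.
q = (1674 − 292)/2 = 691, p = (1674 + 292)/2 = 983.
Check: 691 · 983 = 679253.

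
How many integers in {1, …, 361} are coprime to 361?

Factor: 361 = 19^2.
φ(361) = 19^1·(19−1) = 342.

342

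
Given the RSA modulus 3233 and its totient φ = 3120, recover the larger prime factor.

61

φ(n) = (p−1)(q−1) = n − (p+q) + 1, so p + q = 3233 − 3120 + 1 = 114.
p and q are the roots of t² − 114t + 3233 = 0.
Discriminant: 114² − 4·3233 = 12996 − 12932 = 64; √64 = 8.
q = (114 − 8)/2 = 53, p = (114 + 8)/2 = 61.
Check: 53 · 61 = 3233.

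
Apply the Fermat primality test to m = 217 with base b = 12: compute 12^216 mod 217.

64

12^1 ≡ 12 (mod 217)
12^2 ≡ 12^2 = 144 ≡ 144 (mod 217)
12^4 ≡ 144^2 = 20736 ≡ 121 (mod 217)
12^8 ≡ 121^2 = 14641 ≡ 102 (mod 217)
12^16 ≡ 102^2 = 10404 ≡ 205 (mod 217)
12^32 ≡ 205^2 = 42025 ≡ 144 (mod 217)
12^64 ≡ 144^2 = 20736 ≡ 121 (mod 217)
12^128 ≡ 121^2 = 14641 ≡ 102 (mod 217)
216 = 128 + 64 + 16 + 8 in binary powers of 2.
So 12^216 ≡ 102 · 121 · 205 · 102 ≡ 64 (mod 217).
Since 64 ≠ 1, base 12 is a Fermat witness: 217 is composite.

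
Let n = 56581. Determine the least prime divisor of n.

7

56581 is odd.
Digit sum 25, not divisible by 3.
Ends in 1: not divisible by 5.
7: 56581 = 7·8083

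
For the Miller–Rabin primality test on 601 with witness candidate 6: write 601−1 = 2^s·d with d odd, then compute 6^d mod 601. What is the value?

1

601 − 1 = 600 = 2^3 · 75, so d = 75.
6^1 ≡ 6 (mod 601)
6^2 ≡ 6^2 = 36 ≡ 36 (mod 601)
6^4 ≡ 36^2 = 1296 ≡ 94 (mod 601)
6^8 ≡ 94^2 = 8836 ≡ 422 (mod 601)
6^16 ≡ 422^2 = 178084 ≡ 188 (mod 601)
6^32 ≡ 188^2 = 35344 ≡ 486 (mod 601)
6^64 ≡ 486^2 = 236196 ≡ 3 (mod 601)
75 = 64 + 8 + 2 + 1 in binary powers of 2.
So 6^75 ≡ 3 · 422 · 36 · 6 ≡ 1 (mod 601).
Since 6^d ≡ 1 (mod 601), base 6 does not prove 601 composite.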